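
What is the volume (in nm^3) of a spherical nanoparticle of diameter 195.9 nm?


Radius r = 195.9/2 = 97.95 nm
Volume V = (4/3) * pi * r^3
V = (4/3) * pi * (97.95)^3
V = 3936424.54 nm^3

3936424.54


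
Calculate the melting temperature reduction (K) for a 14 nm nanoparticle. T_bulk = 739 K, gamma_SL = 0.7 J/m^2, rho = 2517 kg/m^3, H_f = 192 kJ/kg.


Radius R = 14/2 = 7 nm = 7e-09 m
Convert H_f = 192 kJ/kg = 192000 J/kg
dT = 2 * gamma_SL * T_bulk / (rho * H_f * R)
dT = 2 * 0.7 * 739 / (2517 * 192000 * 7e-09)
dT = 305.8 K

305.8


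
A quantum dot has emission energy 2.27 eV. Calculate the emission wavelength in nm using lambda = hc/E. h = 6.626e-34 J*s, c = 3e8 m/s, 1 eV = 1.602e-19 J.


Convert energy: E = 2.27 eV = 2.27 * 1.602e-19 = 3.63654e-19 J
lambda = h*c / E = 6.626e-34 * 3e8 / 3.63654e-19
lambda = 5.46618e-07 m = 546.6 nm

546.6


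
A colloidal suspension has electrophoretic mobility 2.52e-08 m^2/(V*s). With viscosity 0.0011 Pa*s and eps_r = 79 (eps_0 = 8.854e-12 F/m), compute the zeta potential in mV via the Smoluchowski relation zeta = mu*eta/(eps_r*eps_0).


Smoluchowski equation: zeta = mu * eta / (eps_r * eps_0)
zeta = 2.52e-08 * 0.0011 / (79 * 8.854e-12)
zeta = 0.03963 V = 39.63 mV

39.63


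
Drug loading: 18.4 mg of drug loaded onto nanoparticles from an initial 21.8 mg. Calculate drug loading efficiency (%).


Drug loading efficiency = (drug loaded / drug initial) * 100
DLE = 18.4 / 21.8 * 100
DLE = 0.844 * 100
DLE = 84.4%

84.4


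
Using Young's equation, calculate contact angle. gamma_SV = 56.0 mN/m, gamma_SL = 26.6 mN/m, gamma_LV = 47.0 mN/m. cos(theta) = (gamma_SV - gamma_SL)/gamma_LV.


cos(theta) = (gamma_SV - gamma_SL) / gamma_LV
cos(theta) = (56.0 - 26.6) / 47.0
cos(theta) = 0.625532
theta = arccos(0.625532) = 51.28 degrees

51.28


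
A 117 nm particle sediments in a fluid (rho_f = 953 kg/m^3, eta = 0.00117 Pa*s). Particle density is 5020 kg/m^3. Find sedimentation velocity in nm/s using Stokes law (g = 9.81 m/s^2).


Radius R = 117/2 nm = 5.85e-08 m
Density difference = 5020 - 953 = 4067 kg/m^3
v = 2 * R^2 * (rho_p - rho_f) * g / (9 * eta)
v = 2 * (5.85e-08)^2 * 4067 * 9.81 / (9 * 0.00117)
v = 2.59332e-08 m/s = 25.9332 nm/s

25.9332


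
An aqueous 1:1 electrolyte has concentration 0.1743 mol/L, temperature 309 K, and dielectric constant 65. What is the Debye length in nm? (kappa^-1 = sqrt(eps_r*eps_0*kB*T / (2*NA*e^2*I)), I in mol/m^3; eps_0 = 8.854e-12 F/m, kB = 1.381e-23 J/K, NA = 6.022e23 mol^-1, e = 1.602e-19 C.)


Ionic strength I = 0.1743 * 1^2 * 1000 = 174.3 mol/m^3
kappa^-1 = sqrt(65 * 8.854e-12 * 1.381e-23 * 309 / (2 * 6.022e23 * (1.602e-19)^2 * 174.3))
kappa^-1 = 0.675 nm

0.675


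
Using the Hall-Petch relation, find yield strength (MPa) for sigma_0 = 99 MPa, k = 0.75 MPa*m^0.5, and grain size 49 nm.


d = 49 nm = 4.9e-08 m
sqrt(d) = 0.0002213594
Hall-Petch contribution = k / sqrt(d) = 0.75 / 0.0002213594 = 3388.2 MPa
sigma = sigma_0 + k/sqrt(d) = 99 + 3388.2 = 3487.2 MPa

3487.2


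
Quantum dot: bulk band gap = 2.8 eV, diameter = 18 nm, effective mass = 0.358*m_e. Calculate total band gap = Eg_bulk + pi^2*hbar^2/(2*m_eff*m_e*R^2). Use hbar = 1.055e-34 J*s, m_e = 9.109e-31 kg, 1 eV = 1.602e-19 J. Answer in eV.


Radius R = 18/2 nm = 9e-09 m
Confinement energy dE = pi^2 * hbar^2 / (2 * m_eff * m_e * R^2)
dE = pi^2 * (1.055e-34)^2 / (2 * 0.358 * 9.109e-31 * (9e-09)^2) J, divided by 1.602e-19 J/eV
dE = 0.013 eV
Total band gap = E_g(bulk) + dE = 2.8 + 0.013 = 2.813 eV

2.813


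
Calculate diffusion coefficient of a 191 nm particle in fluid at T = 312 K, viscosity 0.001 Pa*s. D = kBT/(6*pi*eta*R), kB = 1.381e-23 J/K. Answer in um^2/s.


Radius R = 191/2 = 95.5 nm = 9.55e-08 m
D = kB*T / (6*pi*eta*R)
D = 1.381e-23 * 312 / (6 * pi * 0.001 * 9.55e-08)
D = 2.39356e-12 m^2/s = 2.394 um^2/s

2.394


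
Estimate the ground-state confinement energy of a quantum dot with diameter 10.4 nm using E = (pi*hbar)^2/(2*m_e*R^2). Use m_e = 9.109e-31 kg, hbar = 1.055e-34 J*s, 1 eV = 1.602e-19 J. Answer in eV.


Radius R = 10.4/2 = 5.2 nm = 5.2e-09 m
E = (pi * 1.055e-34)^2 / (2 * 9.109e-31 * (5.2e-09)^2)
E(J) = 2.22996e-21
E = E(J) / 1.602e-19 = 0.0139 eV

0.0139


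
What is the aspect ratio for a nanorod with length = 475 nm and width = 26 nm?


Aspect ratio AR = length / diameter
AR = 475 / 26
AR = 18.27

18.27


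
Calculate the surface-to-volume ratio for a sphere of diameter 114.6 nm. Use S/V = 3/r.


Radius r = 114.6/2 = 57.3 nm
S/V = 3 / r = 3 / 57.3
S/V = 0.0524 nm^-1

0.0524


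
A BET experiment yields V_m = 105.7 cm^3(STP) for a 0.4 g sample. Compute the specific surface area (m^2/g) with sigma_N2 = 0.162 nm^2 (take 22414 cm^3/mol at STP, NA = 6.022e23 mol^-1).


Number of moles in monolayer = V_m / 22414 = 105.7 / 22414 = 0.0047158
Number of molecules = moles * NA = 0.0047158 * 6.022e23
SA = molecules * sigma / mass
SA = (105.7 / 22414) * 6.022e23 * 0.162e-18 / 0.4
SA = 1150.1 m^2/g

1150.1


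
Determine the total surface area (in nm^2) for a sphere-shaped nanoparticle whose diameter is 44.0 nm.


Radius r = 44.0/2 = 22 nm
Surface area SA = 4 * pi * r^2
SA = 4 * pi * (22)^2
SA = 6082.12 nm^2

6082.12


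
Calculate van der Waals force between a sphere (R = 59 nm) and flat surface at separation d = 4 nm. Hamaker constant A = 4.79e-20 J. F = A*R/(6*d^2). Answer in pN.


Convert to SI: R = 59 nm = 5.9e-08 m, d = 4 nm = 4e-09 m
F = A * R / (6 * d^2)
F = 4.79e-20 * 5.9e-08 / (6 * (4e-09)^2)
F = 2.94385e-11 N = 29.439 pN

29.439


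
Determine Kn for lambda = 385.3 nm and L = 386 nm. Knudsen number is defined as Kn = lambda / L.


Knudsen number Kn = lambda / L
Kn = 385.3 / 386
Kn = 0.9982

0.9982


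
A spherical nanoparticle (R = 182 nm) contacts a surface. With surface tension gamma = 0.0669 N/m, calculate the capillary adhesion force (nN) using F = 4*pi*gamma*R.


Convert radius: R = 182 nm = 1.82e-07 m
F = 4 * pi * gamma * R
F = 4 * pi * 0.0669 * 1.82e-07
F = 1.53006e-07 N = 153.0056 nN

153.0056


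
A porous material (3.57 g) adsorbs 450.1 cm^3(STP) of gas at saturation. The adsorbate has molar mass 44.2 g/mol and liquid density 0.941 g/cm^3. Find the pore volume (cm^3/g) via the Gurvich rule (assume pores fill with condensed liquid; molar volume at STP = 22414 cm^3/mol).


Moles adsorbed n = V_ads / 22414 = 450.1 / 22414 = 2.008120e-02 mol
Liquid volume V_liq = n * M / rho_liq = 2.008120e-02 * 44.2 / 0.941 = 0.94324 cm^3
Specific pore volume V_pore = V_liq / m_sample = 0.94324 / 3.57
V_pore = 0.2642 cm^3/g

0.2642


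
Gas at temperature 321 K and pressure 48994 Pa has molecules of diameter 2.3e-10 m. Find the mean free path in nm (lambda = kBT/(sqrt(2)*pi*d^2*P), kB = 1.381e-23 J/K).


Mean free path: lambda = kB*T / (sqrt(2) * pi * d^2 * P)
lambda = 1.381e-23 * 321 / (sqrt(2) * pi * (2.3e-10)^2 * 48994)
lambda = 3.84977e-07 m
lambda = 384.98 nm

384.98


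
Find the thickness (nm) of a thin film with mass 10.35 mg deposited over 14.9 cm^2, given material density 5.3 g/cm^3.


Convert: m = 10.35 mg = 1.0350e-05 kg, A = 14.9 cm^2 = 1.4900e-03 m^2, rho = 5.3 g/cm^3 = 5300 kg/m^3
t = m / (A * rho)
t = 1.0350e-05 / (1.4900e-03 * 5300)
t = 1.3106e-06 m = 1310.6 nm

1310.6


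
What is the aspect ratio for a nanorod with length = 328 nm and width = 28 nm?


Aspect ratio AR = length / diameter
AR = 328 / 28
AR = 11.71

11.71


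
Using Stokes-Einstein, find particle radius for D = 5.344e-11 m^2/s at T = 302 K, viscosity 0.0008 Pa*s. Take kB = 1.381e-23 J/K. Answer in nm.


Stokes-Einstein: R = kB*T / (6*pi*eta*D)
R = 1.381e-23 * 302 / (6 * pi * 0.0008 * 5.344e-11)
R = 5.17539e-09 m = 5.18 nm

5.18


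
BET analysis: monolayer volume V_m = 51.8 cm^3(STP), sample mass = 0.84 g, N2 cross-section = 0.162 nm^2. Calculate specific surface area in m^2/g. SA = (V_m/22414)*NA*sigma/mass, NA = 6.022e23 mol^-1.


Number of moles in monolayer = V_m / 22414 = 51.8 / 22414 = 0.00231106
Number of molecules = moles * NA = 0.00231106 * 6.022e23
SA = molecules * sigma / mass
SA = (51.8 / 22414) * 6.022e23 * 0.162e-18 / 0.84
SA = 268.4 m^2/g

268.4


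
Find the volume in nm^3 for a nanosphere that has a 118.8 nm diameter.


Radius r = 118.8/2 = 59.4 nm
Volume V = (4/3) * pi * r^3
V = (4/3) * pi * (59.4)^3
V = 877905.85 nm^3

877905.85


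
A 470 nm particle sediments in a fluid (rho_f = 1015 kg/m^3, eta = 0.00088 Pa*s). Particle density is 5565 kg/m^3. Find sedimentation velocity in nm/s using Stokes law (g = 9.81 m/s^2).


Radius R = 470/2 nm = 2.35e-07 m
Density difference = 5565 - 1015 = 4550 kg/m^3
v = 2 * R^2 * (rho_p - rho_f) * g / (9 * eta)
v = 2 * (2.35e-07)^2 * 4550 * 9.81 / (9 * 0.00088)
v = 6.22474e-07 m/s = 622.4736 nm/s

622.4736


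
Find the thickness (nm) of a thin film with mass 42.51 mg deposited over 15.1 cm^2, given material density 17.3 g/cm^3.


Convert: m = 42.51 mg = 4.2510e-05 kg, A = 15.1 cm^2 = 1.5100e-03 m^2, rho = 17.3 g/cm^3 = 17300 kg/m^3
t = m / (A * rho)
t = 4.2510e-05 / (1.5100e-03 * 17300)
t = 1.6273e-06 m = 1627.3 nm

1627.3


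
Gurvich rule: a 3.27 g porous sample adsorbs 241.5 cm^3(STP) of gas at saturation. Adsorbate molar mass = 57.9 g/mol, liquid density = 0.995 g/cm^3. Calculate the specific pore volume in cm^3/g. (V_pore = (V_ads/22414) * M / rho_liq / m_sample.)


Moles adsorbed n = V_ads / 22414 = 241.5 / 22414 = 1.077452e-02 mol
Liquid volume V_liq = n * M / rho_liq = 1.077452e-02 * 57.9 / 0.995 = 0.62698 cm^3
Specific pore volume V_pore = V_liq / m_sample = 0.62698 / 3.27
V_pore = 0.1917 cm^3/g

0.1917


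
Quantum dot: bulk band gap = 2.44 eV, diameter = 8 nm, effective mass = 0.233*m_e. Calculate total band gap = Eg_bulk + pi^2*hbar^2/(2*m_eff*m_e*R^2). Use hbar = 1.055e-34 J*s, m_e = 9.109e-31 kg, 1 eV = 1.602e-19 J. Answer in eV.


Radius R = 8/2 nm = 4e-09 m
Confinement energy dE = pi^2 * hbar^2 / (2 * m_eff * m_e * R^2)
dE = pi^2 * (1.055e-34)^2 / (2 * 0.233 * 9.109e-31 * (4e-09)^2) J, divided by 1.602e-19 J/eV
dE = 0.101 eV
Total band gap = E_g(bulk) + dE = 2.44 + 0.101 = 2.541 eV

2.541


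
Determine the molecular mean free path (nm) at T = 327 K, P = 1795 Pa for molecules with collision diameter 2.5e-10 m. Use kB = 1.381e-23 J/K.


Mean free path: lambda = kB*T / (sqrt(2) * pi * d^2 * P)
lambda = 1.381e-23 * 327 / (sqrt(2) * pi * (2.5e-10)^2 * 1795)
lambda = 9.06008e-06 m
lambda = 9060.08 nm

9060.08


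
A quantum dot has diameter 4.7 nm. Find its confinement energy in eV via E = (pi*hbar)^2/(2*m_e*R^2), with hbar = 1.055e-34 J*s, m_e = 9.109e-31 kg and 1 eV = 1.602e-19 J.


Radius R = 4.7/2 = 2.35 nm = 2.35e-09 m
E = (pi * 1.055e-34)^2 / (2 * 9.109e-31 * (2.35e-09)^2)
E(J) = 1.09186e-20
E = E(J) / 1.602e-19 = 0.0682 eV

0.0682


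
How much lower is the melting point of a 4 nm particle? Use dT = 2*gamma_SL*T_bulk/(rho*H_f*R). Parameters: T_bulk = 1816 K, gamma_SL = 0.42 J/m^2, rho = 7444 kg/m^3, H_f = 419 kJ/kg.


Radius R = 4/2 = 2 nm = 2e-09 m
Convert H_f = 419 kJ/kg = 419000 J/kg
dT = 2 * gamma_SL * T_bulk / (rho * H_f * R)
dT = 2 * 0.42 * 1816 / (7444 * 419000 * 2e-09)
dT = 244.5 K

244.5


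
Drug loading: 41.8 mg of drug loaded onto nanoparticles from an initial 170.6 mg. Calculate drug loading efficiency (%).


Drug loading efficiency = (drug loaded / drug initial) * 100
DLE = 41.8 / 170.6 * 100
DLE = 0.245 * 100
DLE = 24.5%

24.5


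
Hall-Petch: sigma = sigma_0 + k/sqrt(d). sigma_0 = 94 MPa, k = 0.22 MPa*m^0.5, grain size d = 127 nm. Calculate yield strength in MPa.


d = 127 nm = 1.27e-07 m
sqrt(d) = 0.0003563706
Hall-Petch contribution = k / sqrt(d) = 0.22 / 0.0003563706 = 617.3 MPa
sigma = sigma_0 + k/sqrt(d) = 94 + 617.3 = 711.3 MPa

711.3


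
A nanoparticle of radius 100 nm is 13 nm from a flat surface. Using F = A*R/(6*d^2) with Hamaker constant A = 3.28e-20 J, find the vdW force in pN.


Convert to SI: R = 100 nm = 1e-07 m, d = 13 nm = 1.3e-08 m
F = A * R / (6 * d^2)
F = 3.28e-20 * 1e-07 / (6 * (1.3e-08)^2)
F = 3.23471e-12 N = 3.235 pN

3.235


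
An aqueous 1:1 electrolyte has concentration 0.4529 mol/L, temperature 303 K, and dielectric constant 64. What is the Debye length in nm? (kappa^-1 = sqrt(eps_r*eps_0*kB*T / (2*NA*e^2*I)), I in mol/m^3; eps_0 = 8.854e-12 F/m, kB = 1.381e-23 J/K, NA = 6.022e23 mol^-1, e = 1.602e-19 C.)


Ionic strength I = 0.4529 * 1^2 * 1000 = 452.9 mol/m^3
kappa^-1 = sqrt(64 * 8.854e-12 * 1.381e-23 * 303 / (2 * 6.022e23 * (1.602e-19)^2 * 452.9))
kappa^-1 = 0.412 nm

0.412


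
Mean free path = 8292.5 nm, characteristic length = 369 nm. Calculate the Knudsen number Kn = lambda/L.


Knudsen number Kn = lambda / L
Kn = 8292.5 / 369
Kn = 22.4729

22.4729


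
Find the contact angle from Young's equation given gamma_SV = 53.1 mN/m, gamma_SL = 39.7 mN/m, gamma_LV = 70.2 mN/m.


cos(theta) = (gamma_SV - gamma_SL) / gamma_LV
cos(theta) = (53.1 - 39.7) / 70.2
cos(theta) = 0.190883
theta = arccos(0.190883) = 79.0 degrees

79.0


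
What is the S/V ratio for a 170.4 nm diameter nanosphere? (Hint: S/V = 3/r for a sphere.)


Radius r = 170.4/2 = 85.2 nm
S/V = 3 / r = 3 / 85.2
S/V = 0.0352 nm^-1

0.0352


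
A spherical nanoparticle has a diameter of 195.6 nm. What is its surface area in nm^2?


Radius r = 195.6/2 = 97.8 nm
Surface area SA = 4 * pi * r^2
SA = 4 * pi * (97.8)^2
SA = 120195.32 nm^2

120195.32


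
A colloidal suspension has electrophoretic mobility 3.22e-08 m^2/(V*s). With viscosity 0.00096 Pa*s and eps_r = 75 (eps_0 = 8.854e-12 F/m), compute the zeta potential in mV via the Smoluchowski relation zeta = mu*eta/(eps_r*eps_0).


Smoluchowski equation: zeta = mu * eta / (eps_r * eps_0)
zeta = 3.22e-08 * 0.00096 / (75 * 8.854e-12)
zeta = 0.046551 V = 46.55 mV

46.55


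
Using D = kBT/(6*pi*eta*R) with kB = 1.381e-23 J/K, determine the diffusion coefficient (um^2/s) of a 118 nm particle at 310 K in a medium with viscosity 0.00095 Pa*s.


Radius R = 118/2 = 59 nm = 5.9e-08 m
D = kB*T / (6*pi*eta*R)
D = 1.381e-23 * 310 / (6 * pi * 0.00095 * 5.9e-08)
D = 4.05209e-12 m^2/s = 4.052 um^2/s

4.052


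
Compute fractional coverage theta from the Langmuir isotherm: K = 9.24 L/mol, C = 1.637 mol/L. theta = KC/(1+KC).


Langmuir isotherm: theta = K*C / (1 + K*C)
K*C = 9.24 * 1.637 = 15.12588
theta = 15.12588 / (1 + 15.12588) = 15.12588 / 16.12588
theta = 0.938

0.938


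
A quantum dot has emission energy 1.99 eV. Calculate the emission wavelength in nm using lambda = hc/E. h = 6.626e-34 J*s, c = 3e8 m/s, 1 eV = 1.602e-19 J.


Convert energy: E = 1.99 eV = 1.99 * 1.602e-19 = 3.18798e-19 J
lambda = h*c / E = 6.626e-34 * 3e8 / 3.18798e-19
lambda = 6.2353e-07 m = 623.5 nm

623.5


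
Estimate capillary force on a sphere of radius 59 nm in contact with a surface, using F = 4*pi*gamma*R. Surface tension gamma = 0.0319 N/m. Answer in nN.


Convert radius: R = 59 nm = 5.9e-08 m
F = 4 * pi * gamma * R
F = 4 * pi * 0.0319 * 5.9e-08
F = 2.36512e-08 N = 23.6512 nN

23.6512


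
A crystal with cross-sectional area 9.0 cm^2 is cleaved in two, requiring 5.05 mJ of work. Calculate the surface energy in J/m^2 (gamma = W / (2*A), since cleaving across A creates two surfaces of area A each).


Convert: A = 9.0 cm^2 = 0.0009 m^2, W = 5.05 mJ = 0.00505 J
Cleaving exposes two faces of area A, so total new surface = 2*A and gamma = W / (2*A)
gamma = 0.00505 / (2 * 0.0009)
gamma = 2.806 J/m^2

2.806


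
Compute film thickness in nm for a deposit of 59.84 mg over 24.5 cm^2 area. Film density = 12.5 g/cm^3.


Convert: m = 59.84 mg = 5.9840e-05 kg, A = 24.5 cm^2 = 2.4500e-03 m^2, rho = 12.5 g/cm^3 = 12500 kg/m^3
t = m / (A * rho)
t = 5.9840e-05 / (2.4500e-03 * 12500)
t = 1.9540e-06 m = 1954.0 nm

1954.0


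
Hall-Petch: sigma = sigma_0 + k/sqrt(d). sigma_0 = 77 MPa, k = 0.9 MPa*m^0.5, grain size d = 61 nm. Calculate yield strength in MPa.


d = 61 nm = 6.1e-08 m
sqrt(d) = 0.0002469818
Hall-Petch contribution = k / sqrt(d) = 0.9 / 0.0002469818 = 3644.0 MPa
sigma = sigma_0 + k/sqrt(d) = 77 + 3644.0 = 3721.0 MPa

3721.0


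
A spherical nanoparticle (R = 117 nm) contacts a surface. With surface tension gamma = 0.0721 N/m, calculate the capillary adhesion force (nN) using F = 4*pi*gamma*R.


Convert radius: R = 117 nm = 1.17e-07 m
F = 4 * pi * gamma * R
F = 4 * pi * 0.0721 * 1.17e-07
F = 1.06006e-07 N = 106.0061 nN

106.0061


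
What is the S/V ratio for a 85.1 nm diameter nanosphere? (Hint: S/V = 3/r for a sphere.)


Radius r = 85.1/2 = 42.55 nm
S/V = 3 / r = 3 / 42.55
S/V = 0.0705 nm^-1

0.0705


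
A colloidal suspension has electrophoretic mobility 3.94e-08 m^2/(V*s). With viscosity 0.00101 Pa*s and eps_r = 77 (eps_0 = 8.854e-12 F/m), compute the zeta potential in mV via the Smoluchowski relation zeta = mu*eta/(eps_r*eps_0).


Smoluchowski equation: zeta = mu * eta / (eps_r * eps_0)
zeta = 3.94e-08 * 0.00101 / (77 * 8.854e-12)
zeta = 0.05837 V = 58.37 mV

58.37


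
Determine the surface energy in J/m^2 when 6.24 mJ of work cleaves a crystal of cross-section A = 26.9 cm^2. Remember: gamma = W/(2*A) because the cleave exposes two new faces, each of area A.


Convert: A = 26.9 cm^2 = 0.00269 m^2, W = 6.24 mJ = 0.00624 J
Cleaving exposes two faces of area A, so total new surface = 2*A and gamma = W / (2*A)
gamma = 0.00624 / (2 * 0.00269)
gamma = 1.16 J/m^2

1.16


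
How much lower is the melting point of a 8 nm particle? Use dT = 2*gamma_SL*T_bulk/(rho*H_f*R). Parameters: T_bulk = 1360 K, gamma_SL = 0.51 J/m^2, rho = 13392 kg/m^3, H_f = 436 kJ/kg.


Radius R = 8/2 = 4 nm = 4e-09 m
Convert H_f = 436 kJ/kg = 436000 J/kg
dT = 2 * gamma_SL * T_bulk / (rho * H_f * R)
dT = 2 * 0.51 * 1360 / (13392 * 436000 * 4e-09)
dT = 59.4 K

59.4


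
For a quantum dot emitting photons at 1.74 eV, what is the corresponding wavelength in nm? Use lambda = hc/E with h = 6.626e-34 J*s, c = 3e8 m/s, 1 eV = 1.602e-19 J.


Convert energy: E = 1.74 eV = 1.74 * 1.602e-19 = 2.78748e-19 J
lambda = h*c / E = 6.626e-34 * 3e8 / 2.78748e-19
lambda = 7.13117e-07 m = 713.1 nm

713.1


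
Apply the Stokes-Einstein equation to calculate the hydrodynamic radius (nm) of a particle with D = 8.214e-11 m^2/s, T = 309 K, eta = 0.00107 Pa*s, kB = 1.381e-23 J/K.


Stokes-Einstein: R = kB*T / (6*pi*eta*D)
R = 1.381e-23 * 309 / (6 * pi * 0.00107 * 8.214e-11)
R = 2.5758e-09 m = 2.58 nm

2.58


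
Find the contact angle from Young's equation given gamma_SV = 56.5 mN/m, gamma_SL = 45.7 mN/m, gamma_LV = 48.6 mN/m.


cos(theta) = (gamma_SV - gamma_SL) / gamma_LV
cos(theta) = (56.5 - 45.7) / 48.6
cos(theta) = 0.222222
theta = arccos(0.222222) = 77.16 degrees

77.16


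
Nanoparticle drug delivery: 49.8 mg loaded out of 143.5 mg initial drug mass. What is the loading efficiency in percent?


Drug loading efficiency = (drug loaded / drug initial) * 100
DLE = 49.8 / 143.5 * 100
DLE = 0.347 * 100
DLE = 34.7%

34.7


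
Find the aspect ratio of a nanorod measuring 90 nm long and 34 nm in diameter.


Aspect ratio AR = length / diameter
AR = 90 / 34
AR = 2.65

2.65


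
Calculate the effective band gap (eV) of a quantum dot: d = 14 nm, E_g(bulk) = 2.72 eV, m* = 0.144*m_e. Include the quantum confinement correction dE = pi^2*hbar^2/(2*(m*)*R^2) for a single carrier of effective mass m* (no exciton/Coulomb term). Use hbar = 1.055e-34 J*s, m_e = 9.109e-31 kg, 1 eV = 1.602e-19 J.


Radius R = 14/2 nm = 7e-09 m
Confinement energy dE = pi^2 * hbar^2 / (2 * m_eff * m_e * R^2)
dE = pi^2 * (1.055e-34)^2 / (2 * 0.144 * 9.109e-31 * (7e-09)^2) J, divided by 1.602e-19 J/eV
dE = 0.0533 eV
Total band gap = E_g(bulk) + dE = 2.72 + 0.0533 = 2.7733 eV

2.7733


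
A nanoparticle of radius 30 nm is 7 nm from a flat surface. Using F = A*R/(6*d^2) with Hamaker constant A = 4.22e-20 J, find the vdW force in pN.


Convert to SI: R = 30 nm = 3e-08 m, d = 7 nm = 7e-09 m
F = A * R / (6 * d^2)
F = 4.22e-20 * 3e-08 / (6 * (7e-09)^2)
F = 4.30612e-12 N = 4.306 pN

4.306


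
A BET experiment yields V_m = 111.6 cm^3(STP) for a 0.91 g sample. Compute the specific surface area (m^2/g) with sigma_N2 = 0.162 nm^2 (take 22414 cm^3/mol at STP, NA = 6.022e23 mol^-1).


Number of moles in monolayer = V_m / 22414 = 111.6 / 22414 = 0.00497903
Number of molecules = moles * NA = 0.00497903 * 6.022e23
SA = molecules * sigma / mass
SA = (111.6 / 22414) * 6.022e23 * 0.162e-18 / 0.91
SA = 533.8 m^2/g

533.8


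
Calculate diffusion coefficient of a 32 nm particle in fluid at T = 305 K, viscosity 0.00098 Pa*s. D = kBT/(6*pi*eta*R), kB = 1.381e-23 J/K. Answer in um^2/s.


Radius R = 32/2 = 16 nm = 1.6e-08 m
D = kB*T / (6*pi*eta*R)
D = 1.381e-23 * 305 / (6 * pi * 0.00098 * 1.6e-08)
D = 1.4251e-11 m^2/s = 14.251 um^2/s

14.251


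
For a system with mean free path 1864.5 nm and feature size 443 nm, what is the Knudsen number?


Knudsen number Kn = lambda / L
Kn = 1864.5 / 443
Kn = 4.2088

4.2088


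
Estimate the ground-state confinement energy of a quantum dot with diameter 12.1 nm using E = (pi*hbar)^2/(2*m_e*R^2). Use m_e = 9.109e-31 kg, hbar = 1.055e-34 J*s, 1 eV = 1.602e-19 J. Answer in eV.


Radius R = 12.1/2 = 6.05 nm = 6.05e-09 m
E = (pi * 1.055e-34)^2 / (2 * 9.109e-31 * (6.05e-09)^2)
E(J) = 1.64738e-21
E = E(J) / 1.602e-19 = 0.0103 eV

0.0103


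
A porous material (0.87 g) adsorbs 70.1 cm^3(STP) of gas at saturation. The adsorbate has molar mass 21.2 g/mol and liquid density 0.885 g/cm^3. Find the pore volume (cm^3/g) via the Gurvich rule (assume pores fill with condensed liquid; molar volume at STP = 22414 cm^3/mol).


Moles adsorbed n = V_ads / 22414 = 70.1 / 22414 = 3.127510e-03 mol
Liquid volume V_liq = n * M / rho_liq = 3.127510e-03 * 21.2 / 0.885 = 0.07492 cm^3
Specific pore volume V_pore = V_liq / m_sample = 0.07492 / 0.87
V_pore = 0.0861 cm^3/g

0.0861


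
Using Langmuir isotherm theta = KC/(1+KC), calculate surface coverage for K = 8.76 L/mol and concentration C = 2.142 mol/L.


Langmuir isotherm: theta = K*C / (1 + K*C)
K*C = 8.76 * 2.142 = 18.76392
theta = 18.76392 / (1 + 18.76392) = 18.76392 / 19.76392
theta = 0.9494

0.9494


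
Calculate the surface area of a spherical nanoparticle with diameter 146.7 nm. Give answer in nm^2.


Radius r = 146.7/2 = 73.35 nm
Surface area SA = 4 * pi * r^2
SA = 4 * pi * (73.35)^2
SA = 67609.87 nm^2

67609.87


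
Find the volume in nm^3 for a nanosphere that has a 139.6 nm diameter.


Radius r = 139.6/2 = 69.8 nm
Volume V = (4/3) * pi * r^3
V = (4/3) * pi * (69.8)^3
V = 1424475.15 nm^3

1424475.15


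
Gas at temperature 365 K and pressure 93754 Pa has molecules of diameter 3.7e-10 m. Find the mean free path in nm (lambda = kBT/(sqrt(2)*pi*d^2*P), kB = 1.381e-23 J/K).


Mean free path: lambda = kB*T / (sqrt(2) * pi * d^2 * P)
lambda = 1.381e-23 * 365 / (sqrt(2) * pi * (3.7e-10)^2 * 93754)
lambda = 8.83951e-08 m
lambda = 88.4 nm

88.4


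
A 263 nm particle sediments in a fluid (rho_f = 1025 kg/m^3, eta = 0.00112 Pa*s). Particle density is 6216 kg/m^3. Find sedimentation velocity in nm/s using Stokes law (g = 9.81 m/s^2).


Radius R = 263/2 nm = 1.315e-07 m
Density difference = 6216 - 1025 = 5191 kg/m^3
v = 2 * R^2 * (rho_p - rho_f) * g / (9 * eta)
v = 2 * (1.315e-07)^2 * 5191 * 9.81 / (9 * 0.00112)
v = 1.74719e-07 m/s = 174.7194 nm/s

174.7194


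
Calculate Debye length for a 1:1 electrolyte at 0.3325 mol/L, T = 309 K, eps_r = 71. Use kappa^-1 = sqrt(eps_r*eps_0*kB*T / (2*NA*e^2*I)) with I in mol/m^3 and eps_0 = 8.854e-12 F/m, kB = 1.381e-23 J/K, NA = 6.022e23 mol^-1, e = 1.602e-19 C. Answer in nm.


Ionic strength I = 0.3325 * 1^2 * 1000 = 332.5 mol/m^3
kappa^-1 = sqrt(71 * 8.854e-12 * 1.381e-23 * 309 / (2 * 6.022e23 * (1.602e-19)^2 * 332.5))
kappa^-1 = 0.511 nm

0.511


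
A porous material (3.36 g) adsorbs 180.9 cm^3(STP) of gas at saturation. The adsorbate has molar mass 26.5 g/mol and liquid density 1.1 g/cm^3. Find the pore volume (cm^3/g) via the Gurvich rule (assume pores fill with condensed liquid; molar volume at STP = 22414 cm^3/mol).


Moles adsorbed n = V_ads / 22414 = 180.9 / 22414 = 8.070849e-03 mol
Liquid volume V_liq = n * M / rho_liq = 8.070849e-03 * 26.5 / 1.1 = 0.19443 cm^3
Specific pore volume V_pore = V_liq / m_sample = 0.19443 / 3.36
V_pore = 0.0579 cm^3/g

0.0579


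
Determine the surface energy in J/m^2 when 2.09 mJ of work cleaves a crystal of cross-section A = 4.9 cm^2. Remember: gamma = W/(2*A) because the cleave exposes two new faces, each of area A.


Convert: A = 4.9 cm^2 = 0.00049 m^2, W = 2.09 mJ = 0.00209 J
Cleaving exposes two faces of area A, so total new surface = 2*A and gamma = W / (2*A)
gamma = 0.00209 / (2 * 0.00049)
gamma = 2.133 J/m^2

2.133


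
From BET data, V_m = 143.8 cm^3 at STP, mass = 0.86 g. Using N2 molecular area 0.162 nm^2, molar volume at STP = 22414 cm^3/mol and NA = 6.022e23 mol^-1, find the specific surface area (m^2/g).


Number of moles in monolayer = V_m / 22414 = 143.8 / 22414 = 0.00641563
Number of molecules = moles * NA = 0.00641563 * 6.022e23
SA = molecules * sigma / mass
SA = (143.8 / 22414) * 6.022e23 * 0.162e-18 / 0.86
SA = 727.8 m^2/g

727.8


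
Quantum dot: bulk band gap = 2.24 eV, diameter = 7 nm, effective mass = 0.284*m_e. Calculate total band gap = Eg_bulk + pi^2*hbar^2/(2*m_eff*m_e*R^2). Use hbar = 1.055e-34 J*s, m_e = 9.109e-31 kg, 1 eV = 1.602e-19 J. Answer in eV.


Radius R = 7/2 nm = 3.5e-09 m
Confinement energy dE = pi^2 * hbar^2 / (2 * m_eff * m_e * R^2)
dE = pi^2 * (1.055e-34)^2 / (2 * 0.284 * 9.109e-31 * (3.5e-09)^2) J, divided by 1.602e-19 J/eV
dE = 0.1082 eV
Total band gap = E_g(bulk) + dE = 2.24 + 0.1082 = 2.3482 eV

2.3482


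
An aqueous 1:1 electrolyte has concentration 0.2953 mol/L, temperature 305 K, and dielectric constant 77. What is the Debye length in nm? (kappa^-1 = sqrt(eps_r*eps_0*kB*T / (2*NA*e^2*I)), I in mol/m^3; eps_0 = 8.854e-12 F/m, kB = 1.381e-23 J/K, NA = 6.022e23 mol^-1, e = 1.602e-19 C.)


Ionic strength I = 0.2953 * 1^2 * 1000 = 295.3 mol/m^3
kappa^-1 = sqrt(77 * 8.854e-12 * 1.381e-23 * 305 / (2 * 6.022e23 * (1.602e-19)^2 * 295.3))
kappa^-1 = 0.561 nm

0.561


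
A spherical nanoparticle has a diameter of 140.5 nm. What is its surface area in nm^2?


Radius r = 140.5/2 = 70.25 nm
Surface area SA = 4 * pi * r^2
SA = 4 * pi * (70.25)^2
SA = 62015.82 nm^2

62015.82


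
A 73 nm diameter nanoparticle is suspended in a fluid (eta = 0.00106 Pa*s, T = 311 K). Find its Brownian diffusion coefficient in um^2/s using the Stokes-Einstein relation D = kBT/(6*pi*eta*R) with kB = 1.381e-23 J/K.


Radius R = 73/2 = 36.5 nm = 3.65e-08 m
D = kB*T / (6*pi*eta*R)
D = 1.381e-23 * 311 / (6 * pi * 0.00106 * 3.65e-08)
D = 5.88917e-12 m^2/s = 5.889 um^2/s

5.889


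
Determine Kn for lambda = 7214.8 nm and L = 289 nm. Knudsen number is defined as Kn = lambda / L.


Knudsen number Kn = lambda / L
Kn = 7214.8 / 289
Kn = 24.9647

24.9647


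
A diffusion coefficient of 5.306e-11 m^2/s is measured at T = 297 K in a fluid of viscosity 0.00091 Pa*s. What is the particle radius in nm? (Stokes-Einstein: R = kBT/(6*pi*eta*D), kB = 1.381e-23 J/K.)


Stokes-Einstein: R = kB*T / (6*pi*eta*D)
R = 1.381e-23 * 297 / (6 * pi * 0.00091 * 5.306e-11)
R = 4.50651e-09 m = 4.51 nm

4.51


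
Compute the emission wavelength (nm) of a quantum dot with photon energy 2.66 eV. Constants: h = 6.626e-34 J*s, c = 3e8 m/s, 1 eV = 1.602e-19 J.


Convert energy: E = 2.66 eV = 2.66 * 1.602e-19 = 4.26132e-19 J
lambda = h*c / E = 6.626e-34 * 3e8 / 4.26132e-19
lambda = 4.66475e-07 m = 466.5 nm

466.5


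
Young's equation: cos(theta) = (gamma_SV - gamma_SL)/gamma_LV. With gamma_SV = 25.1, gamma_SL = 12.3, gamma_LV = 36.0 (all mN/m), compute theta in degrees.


cos(theta) = (gamma_SV - gamma_SL) / gamma_LV
cos(theta) = (25.1 - 12.3) / 36.0
cos(theta) = 0.355556
theta = arccos(0.355556) = 69.17 degrees

69.17


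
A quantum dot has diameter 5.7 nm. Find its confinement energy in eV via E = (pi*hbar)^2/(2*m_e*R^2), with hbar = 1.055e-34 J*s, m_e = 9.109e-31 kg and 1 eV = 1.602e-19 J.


Radius R = 5.7/2 = 2.85 nm = 2.85e-09 m
E = (pi * 1.055e-34)^2 / (2 * 9.109e-31 * (2.85e-09)^2)
E(J) = 7.42359e-21
E = E(J) / 1.602e-19 = 0.0463 eV

0.0463


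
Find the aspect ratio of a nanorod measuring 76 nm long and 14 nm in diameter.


Aspect ratio AR = length / diameter
AR = 76 / 14
AR = 5.43

5.43


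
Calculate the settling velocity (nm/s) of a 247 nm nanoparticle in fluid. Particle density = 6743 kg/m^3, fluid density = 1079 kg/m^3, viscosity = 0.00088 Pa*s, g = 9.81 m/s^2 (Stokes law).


Radius R = 247/2 nm = 1.235e-07 m
Density difference = 6743 - 1079 = 5664 kg/m^3
v = 2 * R^2 * (rho_p - rho_f) * g / (9 * eta)
v = 2 * (1.235e-07)^2 * 5664 * 9.81 / (9 * 0.00088)
v = 2.14008e-07 m/s = 214.0085 nm/s

214.0085


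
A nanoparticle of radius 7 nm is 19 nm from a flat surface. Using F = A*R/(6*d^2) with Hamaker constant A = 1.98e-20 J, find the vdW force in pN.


Convert to SI: R = 7 nm = 7e-09 m, d = 19 nm = 1.9e-08 m
F = A * R / (6 * d^2)
F = 1.98e-20 * 7e-09 / (6 * (1.9e-08)^2)
F = 6.39889e-14 N = 0.064 pN

0.064


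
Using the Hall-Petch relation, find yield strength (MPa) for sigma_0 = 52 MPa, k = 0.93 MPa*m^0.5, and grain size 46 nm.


d = 46 nm = 4.6e-08 m
sqrt(d) = 0.0002144761
Hall-Petch contribution = k / sqrt(d) = 0.93 / 0.0002144761 = 4336.1 MPa
sigma = sigma_0 + k/sqrt(d) = 52 + 4336.1 = 4388.1 MPa

4388.1


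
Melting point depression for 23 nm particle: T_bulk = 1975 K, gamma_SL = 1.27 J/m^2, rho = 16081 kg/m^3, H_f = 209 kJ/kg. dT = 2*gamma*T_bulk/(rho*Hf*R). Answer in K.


Radius R = 23/2 = 11.5 nm = 1.15e-08 m
Convert H_f = 209 kJ/kg = 209000 J/kg
dT = 2 * gamma_SL * T_bulk / (rho * H_f * R)
dT = 2 * 1.27 * 1975 / (16081 * 209000 * 1.15e-08)
dT = 129.8 K

129.8


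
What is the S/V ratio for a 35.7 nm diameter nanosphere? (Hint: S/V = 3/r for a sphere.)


Radius r = 35.7/2 = 17.85 nm
S/V = 3 / r = 3 / 17.85
S/V = 0.1681 nm^-1

0.1681


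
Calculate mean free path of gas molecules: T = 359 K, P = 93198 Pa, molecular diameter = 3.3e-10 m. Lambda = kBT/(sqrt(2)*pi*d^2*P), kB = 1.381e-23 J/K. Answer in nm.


Mean free path: lambda = kB*T / (sqrt(2) * pi * d^2 * P)
lambda = 1.381e-23 * 359 / (sqrt(2) * pi * (3.3e-10)^2 * 93198)
lambda = 1.09948e-07 m
lambda = 109.95 nm

109.95


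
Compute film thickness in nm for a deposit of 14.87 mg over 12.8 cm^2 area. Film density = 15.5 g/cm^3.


Convert: m = 14.87 mg = 1.4870e-05 kg, A = 12.8 cm^2 = 1.2800e-03 m^2, rho = 15.5 g/cm^3 = 15500 kg/m^3
t = m / (A * rho)
t = 1.4870e-05 / (1.2800e-03 * 15500)
t = 7.4950e-07 m = 749.5 nm

749.5


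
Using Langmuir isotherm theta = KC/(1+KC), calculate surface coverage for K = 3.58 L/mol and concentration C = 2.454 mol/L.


Langmuir isotherm: theta = K*C / (1 + K*C)
K*C = 3.58 * 2.454 = 8.78532
theta = 8.78532 / (1 + 8.78532) = 8.78532 / 9.78532
theta = 0.8978

0.8978


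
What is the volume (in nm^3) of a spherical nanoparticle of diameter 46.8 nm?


Radius r = 46.8/2 = 23.4 nm
Volume V = (4/3) * pi * r^3
V = (4/3) * pi * (23.4)^3
V = 53670.57 nm^3

53670.57


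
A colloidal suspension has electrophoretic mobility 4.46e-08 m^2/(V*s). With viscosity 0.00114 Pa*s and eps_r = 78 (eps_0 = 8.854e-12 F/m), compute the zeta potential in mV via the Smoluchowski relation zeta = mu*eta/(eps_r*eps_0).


Smoluchowski equation: zeta = mu * eta / (eps_r * eps_0)
zeta = 4.46e-08 * 0.00114 / (78 * 8.854e-12)
zeta = 0.073622 V = 73.62 mV

73.62


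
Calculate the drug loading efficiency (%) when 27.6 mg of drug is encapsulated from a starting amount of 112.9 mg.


Drug loading efficiency = (drug loaded / drug initial) * 100
DLE = 27.6 / 112.9 * 100
DLE = 0.2445 * 100
DLE = 24.45%

24.45


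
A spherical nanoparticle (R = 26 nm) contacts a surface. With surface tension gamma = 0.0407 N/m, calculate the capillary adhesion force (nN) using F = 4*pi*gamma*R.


Convert radius: R = 26 nm = 2.6e-08 m
F = 4 * pi * gamma * R
F = 4 * pi * 0.0407 * 2.6e-08
F = 1.32977e-08 N = 13.2977 nN

13.2977


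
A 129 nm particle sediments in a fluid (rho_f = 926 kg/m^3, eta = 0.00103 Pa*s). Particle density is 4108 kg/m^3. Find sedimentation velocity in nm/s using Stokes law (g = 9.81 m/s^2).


Radius R = 129/2 nm = 6.45e-08 m
Density difference = 4108 - 926 = 3182 kg/m^3
v = 2 * R^2 * (rho_p - rho_f) * g / (9 * eta)
v = 2 * (6.45e-08)^2 * 3182 * 9.81 / (9 * 0.00103)
v = 2.80181e-08 m/s = 28.0181 nm/s

28.0181


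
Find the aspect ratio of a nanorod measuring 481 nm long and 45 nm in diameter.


Aspect ratio AR = length / diameter
AR = 481 / 45
AR = 10.69

10.69


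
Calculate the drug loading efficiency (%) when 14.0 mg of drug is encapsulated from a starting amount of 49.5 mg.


Drug loading efficiency = (drug loaded / drug initial) * 100
DLE = 14.0 / 49.5 * 100
DLE = 0.2828 * 100
DLE = 28.28%

28.28


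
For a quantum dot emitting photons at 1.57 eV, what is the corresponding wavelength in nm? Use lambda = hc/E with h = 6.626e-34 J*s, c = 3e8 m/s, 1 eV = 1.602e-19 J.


Convert energy: E = 1.57 eV = 1.57 * 1.602e-19 = 2.51514e-19 J
lambda = h*c / E = 6.626e-34 * 3e8 / 2.51514e-19
lambda = 7.90334e-07 m = 790.3 nm

790.3


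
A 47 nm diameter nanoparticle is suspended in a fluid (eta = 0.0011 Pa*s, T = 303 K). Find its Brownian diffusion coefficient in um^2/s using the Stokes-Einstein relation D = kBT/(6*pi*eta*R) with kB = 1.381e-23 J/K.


Radius R = 47/2 = 23.5 nm = 2.35e-08 m
D = kB*T / (6*pi*eta*R)
D = 1.381e-23 * 303 / (6 * pi * 0.0011 * 2.35e-08)
D = 8.58766e-12 m^2/s = 8.588 um^2/s

8.588


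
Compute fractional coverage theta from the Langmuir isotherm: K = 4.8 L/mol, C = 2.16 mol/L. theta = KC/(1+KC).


Langmuir isotherm: theta = K*C / (1 + K*C)
K*C = 4.8 * 2.16 = 10.368
theta = 10.368 / (1 + 10.368) = 10.368 / 11.368
theta = 0.912

0.912


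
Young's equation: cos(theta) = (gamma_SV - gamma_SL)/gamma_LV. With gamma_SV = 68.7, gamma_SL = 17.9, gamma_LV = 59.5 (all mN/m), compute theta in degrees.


cos(theta) = (gamma_SV - gamma_SL) / gamma_LV
cos(theta) = (68.7 - 17.9) / 59.5
cos(theta) = 0.853782
theta = arccos(0.853782) = 31.37 degrees

31.37


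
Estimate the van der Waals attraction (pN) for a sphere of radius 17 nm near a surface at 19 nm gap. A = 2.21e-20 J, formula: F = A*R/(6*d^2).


Convert to SI: R = 17 nm = 1.7e-08 m, d = 19 nm = 1.9e-08 m
F = A * R / (6 * d^2)
F = 2.21e-20 * 1.7e-08 / (6 * (1.9e-08)^2)
F = 1.73453e-13 N = 0.173 pN

0.173


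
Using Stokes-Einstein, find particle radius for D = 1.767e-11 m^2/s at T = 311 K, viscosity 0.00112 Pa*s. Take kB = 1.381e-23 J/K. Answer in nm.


Stokes-Einstein: R = kB*T / (6*pi*eta*D)
R = 1.381e-23 * 311 / (6 * pi * 0.00112 * 1.767e-11)
R = 1.15133e-08 m = 11.51 nm

11.51


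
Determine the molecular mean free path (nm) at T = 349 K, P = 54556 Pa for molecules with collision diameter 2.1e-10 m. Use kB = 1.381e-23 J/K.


Mean free path: lambda = kB*T / (sqrt(2) * pi * d^2 * P)
lambda = 1.381e-23 * 349 / (sqrt(2) * pi * (2.1e-10)^2 * 54556)
lambda = 4.50893e-07 m
lambda = 450.89 nm

450.89


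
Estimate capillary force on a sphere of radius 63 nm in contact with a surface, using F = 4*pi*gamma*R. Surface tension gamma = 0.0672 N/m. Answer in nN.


Convert radius: R = 63 nm = 6.3e-08 m
F = 4 * pi * gamma * R
F = 4 * pi * 0.0672 * 6.3e-08
F = 5.3201e-08 N = 53.201 nN

53.201


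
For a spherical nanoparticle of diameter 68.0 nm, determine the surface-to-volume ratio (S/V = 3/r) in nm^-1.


Radius r = 68.0/2 = 34 nm
S/V = 3 / r = 3 / 34
S/V = 0.0882 nm^-1

0.0882


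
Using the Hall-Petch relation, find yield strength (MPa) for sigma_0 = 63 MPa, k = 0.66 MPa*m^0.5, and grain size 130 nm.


d = 130 nm = 1.3e-07 m
sqrt(d) = 0.0003605551
Hall-Petch contribution = k / sqrt(d) = 0.66 / 0.0003605551 = 1830.5 MPa
sigma = sigma_0 + k/sqrt(d) = 63 + 1830.5 = 1893.5 MPa

1893.5


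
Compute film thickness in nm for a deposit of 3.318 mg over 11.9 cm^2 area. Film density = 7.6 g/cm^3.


Convert: m = 3.318 mg = 3.3180e-06 kg, A = 11.9 cm^2 = 1.1900e-03 m^2, rho = 7.6 g/cm^3 = 7600 kg/m^3
t = m / (A * rho)
t = 3.3180e-06 / (1.1900e-03 * 7600)
t = 3.6687e-07 m = 366.9 nm

366.9


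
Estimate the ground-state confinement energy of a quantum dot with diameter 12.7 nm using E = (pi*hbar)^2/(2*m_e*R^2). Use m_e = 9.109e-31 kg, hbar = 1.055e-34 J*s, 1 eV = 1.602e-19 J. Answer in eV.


Radius R = 12.7/2 = 6.35 nm = 6.35e-09 m
E = (pi * 1.055e-34)^2 / (2 * 9.109e-31 * (6.35e-09)^2)
E(J) = 1.4954e-21
E = E(J) / 1.602e-19 = 0.0093 eV

0.0093


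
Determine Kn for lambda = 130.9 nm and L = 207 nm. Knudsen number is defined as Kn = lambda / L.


Knudsen number Kn = lambda / L
Kn = 130.9 / 207
Kn = 0.6324

0.6324


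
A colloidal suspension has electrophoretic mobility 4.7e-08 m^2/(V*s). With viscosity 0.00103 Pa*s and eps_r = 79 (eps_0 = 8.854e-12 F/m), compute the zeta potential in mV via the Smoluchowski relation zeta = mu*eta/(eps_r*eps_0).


Smoluchowski equation: zeta = mu * eta / (eps_r * eps_0)
zeta = 4.7e-08 * 0.00103 / (79 * 8.854e-12)
zeta = 0.06921 V = 69.21 mV

69.21


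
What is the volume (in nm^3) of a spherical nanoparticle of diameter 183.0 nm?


Radius r = 183.0/2 = 91.5 nm
Volume V = (4/3) * pi * r^3
V = (4/3) * pi * (91.5)^3
V = 3208868.29 nm^3

3208868.29


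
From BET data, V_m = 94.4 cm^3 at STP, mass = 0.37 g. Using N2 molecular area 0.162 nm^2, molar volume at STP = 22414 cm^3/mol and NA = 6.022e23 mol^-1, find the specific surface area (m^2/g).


Number of moles in monolayer = V_m / 22414 = 94.4 / 22414 = 0.00421165
Number of molecules = moles * NA = 0.00421165 * 6.022e23
SA = molecules * sigma / mass
SA = (94.4 / 22414) * 6.022e23 * 0.162e-18 / 0.37
SA = 1110.5 m^2/g

1110.5


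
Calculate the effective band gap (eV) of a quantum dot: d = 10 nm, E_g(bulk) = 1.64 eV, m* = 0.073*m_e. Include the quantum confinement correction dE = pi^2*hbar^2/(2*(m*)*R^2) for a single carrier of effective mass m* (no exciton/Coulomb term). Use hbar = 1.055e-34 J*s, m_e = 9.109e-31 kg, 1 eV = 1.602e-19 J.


Radius R = 10/2 nm = 5e-09 m
Confinement energy dE = pi^2 * hbar^2 / (2 * m_eff * m_e * R^2)
dE = pi^2 * (1.055e-34)^2 / (2 * 0.073 * 9.109e-31 * (5e-09)^2) J, divided by 1.602e-19 J/eV
dE = 0.2062 eV
Total band gap = E_g(bulk) + dE = 1.64 + 0.2062 = 1.8462 eV

1.8462


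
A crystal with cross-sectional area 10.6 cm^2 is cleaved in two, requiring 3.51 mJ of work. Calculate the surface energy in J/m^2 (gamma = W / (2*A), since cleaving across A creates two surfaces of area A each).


Convert: A = 10.6 cm^2 = 0.00106 m^2, W = 3.51 mJ = 0.00351 J
Cleaving exposes two faces of area A, so total new surface = 2*A and gamma = W / (2*A)
gamma = 0.00351 / (2 * 0.00106)
gamma = 1.656 J/m^2

1.656


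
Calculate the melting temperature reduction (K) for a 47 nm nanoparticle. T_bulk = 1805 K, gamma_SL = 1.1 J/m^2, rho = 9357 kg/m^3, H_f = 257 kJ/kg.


Radius R = 47/2 = 23.5 nm = 2.35e-08 m
Convert H_f = 257 kJ/kg = 257000 J/kg
dT = 2 * gamma_SL * T_bulk / (rho * H_f * R)
dT = 2 * 1.1 * 1805 / (9357 * 257000 * 2.35e-08)
dT = 70.3 K

70.3


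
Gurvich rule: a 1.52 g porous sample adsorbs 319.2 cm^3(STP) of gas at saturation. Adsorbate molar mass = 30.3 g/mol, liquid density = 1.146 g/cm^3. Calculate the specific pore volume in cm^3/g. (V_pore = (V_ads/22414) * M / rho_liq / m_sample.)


Moles adsorbed n = V_ads / 22414 = 319.2 / 22414 = 1.424110e-02 mol
Liquid volume V_liq = n * M / rho_liq = 1.424110e-02 * 30.3 / 1.146 = 0.37653 cm^3
Specific pore volume V_pore = V_liq / m_sample = 0.37653 / 1.52
V_pore = 0.2477 cm^3/g

0.2477


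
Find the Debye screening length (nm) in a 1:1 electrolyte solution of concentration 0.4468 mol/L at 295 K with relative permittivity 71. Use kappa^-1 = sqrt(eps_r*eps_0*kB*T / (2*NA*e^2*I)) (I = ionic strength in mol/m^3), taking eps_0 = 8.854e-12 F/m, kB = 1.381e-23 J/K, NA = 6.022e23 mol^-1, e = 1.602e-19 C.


Ionic strength I = 0.4468 * 1^2 * 1000 = 446.8 mol/m^3
kappa^-1 = sqrt(71 * 8.854e-12 * 1.381e-23 * 295 / (2 * 6.022e23 * (1.602e-19)^2 * 446.8))
kappa^-1 = 0.431 nm

0.431
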